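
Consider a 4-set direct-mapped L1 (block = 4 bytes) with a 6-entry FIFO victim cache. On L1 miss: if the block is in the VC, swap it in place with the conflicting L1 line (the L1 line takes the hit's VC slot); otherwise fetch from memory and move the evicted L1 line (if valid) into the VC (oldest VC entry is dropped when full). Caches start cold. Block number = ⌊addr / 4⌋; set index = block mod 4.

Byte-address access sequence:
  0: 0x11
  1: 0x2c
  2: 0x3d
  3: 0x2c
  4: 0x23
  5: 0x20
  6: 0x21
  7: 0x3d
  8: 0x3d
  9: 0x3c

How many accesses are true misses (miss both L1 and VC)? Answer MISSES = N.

MISSES = 4

0: 0x11 (blk 4, set 0) → MISS  vc=[]
1: 0x2c (blk 11, set 3) → MISS  vc=[]
2: 0x3d (blk 15, set 3) → MISS  vc=[11]
3: 0x2c (blk 11, set 3) → VC-HIT  vc=[15]
4: 0x23 (blk 8, set 0) → MISS  vc=[15, 4]
5: 0x20 (blk 8, set 0) → L1-HIT  vc=[15, 4]
6: 0x21 (blk 8, set 0) → L1-HIT  vc=[15, 4]
7: 0x3d (blk 15, set 3) → VC-HIT  vc=[11, 4]
8: 0x3d (blk 15, set 3) → L1-HIT  vc=[11, 4]
9: 0x3c (blk 15, set 3) → L1-HIT  vc=[11, 4]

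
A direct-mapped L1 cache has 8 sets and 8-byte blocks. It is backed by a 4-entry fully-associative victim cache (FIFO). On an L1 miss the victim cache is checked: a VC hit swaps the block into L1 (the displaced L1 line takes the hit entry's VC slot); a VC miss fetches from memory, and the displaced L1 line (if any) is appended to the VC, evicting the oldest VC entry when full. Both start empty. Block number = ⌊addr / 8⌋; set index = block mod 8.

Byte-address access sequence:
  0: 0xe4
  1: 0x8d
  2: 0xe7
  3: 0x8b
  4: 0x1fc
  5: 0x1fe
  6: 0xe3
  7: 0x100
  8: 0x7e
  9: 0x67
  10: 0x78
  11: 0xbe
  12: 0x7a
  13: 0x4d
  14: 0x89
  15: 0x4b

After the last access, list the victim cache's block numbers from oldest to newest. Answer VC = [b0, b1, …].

0: 0xe4 (blk 28, set 4) → MISS  vc=[]
1: 0x8d (blk 17, set 1) → MISS  vc=[]
2: 0xe7 (blk 28, set 4) → L1-HIT  vc=[]
3: 0x8b (blk 17, set 1) → L1-HIT  vc=[]
4: 0x1fc (blk 63, set 7) → MISS  vc=[]
5: 0x1fe (blk 63, set 7) → L1-HIT  vc=[]
6: 0xe3 (blk 28, set 4) → L1-HIT  vc=[]
7: 0x100 (blk 32, set 0) → MISS  vc=[]
8: 0x7e (blk 15, set 7) → MISS  vc=[63]
9: 0x67 (blk 12, set 4) → MISS  vc=[63, 28]
10: 0x78 (blk 15, set 7) → L1-HIT  vc=[63, 28]
11: 0xbe (blk 23, set 7) → MISS  vc=[63, 28, 15]
12: 0x7a (blk 15, set 7) → VC-HIT  vc=[63, 28, 23]
13: 0x4d (blk 9, set 1) → MISS  vc=[63, 28, 23, 17]
14: 0x89 (blk 17, set 1) → VC-HIT  vc=[63, 28, 23, 9]
15: 0x4b (blk 9, set 1) → VC-HIT  vc=[63, 28, 23, 17]

VC = [63, 28, 23, 17]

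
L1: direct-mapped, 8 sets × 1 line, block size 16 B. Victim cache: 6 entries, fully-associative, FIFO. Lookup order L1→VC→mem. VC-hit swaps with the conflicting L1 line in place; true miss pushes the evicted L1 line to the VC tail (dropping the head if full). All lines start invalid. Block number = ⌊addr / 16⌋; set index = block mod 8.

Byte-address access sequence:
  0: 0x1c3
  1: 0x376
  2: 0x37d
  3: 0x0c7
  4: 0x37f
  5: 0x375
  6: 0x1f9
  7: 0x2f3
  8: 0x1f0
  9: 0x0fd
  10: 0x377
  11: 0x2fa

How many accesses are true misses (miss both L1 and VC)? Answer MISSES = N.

#0 0x1c3→b28/s4 MISS; vc=[]
#1 0x376→b55/s7 MISS; vc=[]
#2 0x37d→b55/s7 L1-HIT; vc=[]
#3 0xc7→b12/s4 MISS; vc=[28]
#4 0x37f→b55/s7 L1-HIT; vc=[28]
#5 0x375→b55/s7 L1-HIT; vc=[28]
#6 0x1f9→b31/s7 MISS; vc=[28,55]
#7 0x2f3→b47/s7 MISS; vc=[28,55,31]
#8 0x1f0→b31/s7 VC-HIT; vc=[28,55,47]
#9 0xfd→b15/s7 MISS; vc=[28,55,47,31]
#10 0x377→b55/s7 VC-HIT; vc=[28,15,47,31]
#11 0x2fa→b47/s7 VC-HIT; vc=[28,15,55,31]

MISSES = 6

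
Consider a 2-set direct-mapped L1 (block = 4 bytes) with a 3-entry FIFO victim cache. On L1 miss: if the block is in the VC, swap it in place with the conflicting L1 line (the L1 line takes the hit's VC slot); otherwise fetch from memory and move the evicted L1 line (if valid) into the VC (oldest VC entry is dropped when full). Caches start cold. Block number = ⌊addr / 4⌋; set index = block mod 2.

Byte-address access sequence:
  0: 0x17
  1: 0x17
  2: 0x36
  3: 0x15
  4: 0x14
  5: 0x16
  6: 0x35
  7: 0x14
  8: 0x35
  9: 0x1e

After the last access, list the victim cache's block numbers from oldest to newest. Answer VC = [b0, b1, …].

VC = [5, 13]

  [0] addr=0x17 blk=5 s=1: MISS | VC []
  [1] addr=0x17 blk=5 s=1: L1-HIT | VC []
  [2] addr=0x36 blk=13 s=1: MISS | VC [5]
  [3] addr=0x15 blk=5 s=1: VC-HIT | VC [13]
  [4] addr=0x14 blk=5 s=1: L1-HIT | VC [13]
  [5] addr=0x16 blk=5 s=1: L1-HIT | VC [13]
  [6] addr=0x35 blk=13 s=1: VC-HIT | VC [5]
  [7] addr=0x14 blk=5 s=1: VC-HIT | VC [13]
  [8] addr=0x35 blk=13 s=1: VC-HIT | VC [5]
  [9] addr=0x1e blk=7 s=1: MISS | VC [5, 13]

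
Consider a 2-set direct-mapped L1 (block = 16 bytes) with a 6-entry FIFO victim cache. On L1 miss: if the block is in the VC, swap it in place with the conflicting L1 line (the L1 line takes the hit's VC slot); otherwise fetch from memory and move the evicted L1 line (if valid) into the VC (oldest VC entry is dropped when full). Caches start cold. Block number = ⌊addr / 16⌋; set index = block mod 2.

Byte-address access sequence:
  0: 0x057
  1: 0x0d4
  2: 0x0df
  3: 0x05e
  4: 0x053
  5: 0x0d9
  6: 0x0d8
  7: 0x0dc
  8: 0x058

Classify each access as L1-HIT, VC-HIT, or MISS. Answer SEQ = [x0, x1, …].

SEQ = [MISS, MISS, L1-HIT, VC-HIT, L1-HIT, VC-HIT, L1-HIT, L1-HIT, VC-HIT]

#0 0x57→b5/s1 MISS; vc=[]
#1 0xd4→b13/s1 MISS; vc=[5]
#2 0xdf→b13/s1 L1-HIT; vc=[5]
#3 0x5e→b5/s1 VC-HIT; vc=[13]
#4 0x53→b5/s1 L1-HIT; vc=[13]
#5 0xd9→b13/s1 VC-HIT; vc=[5]
#6 0xd8→b13/s1 L1-HIT; vc=[5]
#7 0xdc→b13/s1 L1-HIT; vc=[5]
#8 0x58→b5/s1 VC-HIT; vc=[13]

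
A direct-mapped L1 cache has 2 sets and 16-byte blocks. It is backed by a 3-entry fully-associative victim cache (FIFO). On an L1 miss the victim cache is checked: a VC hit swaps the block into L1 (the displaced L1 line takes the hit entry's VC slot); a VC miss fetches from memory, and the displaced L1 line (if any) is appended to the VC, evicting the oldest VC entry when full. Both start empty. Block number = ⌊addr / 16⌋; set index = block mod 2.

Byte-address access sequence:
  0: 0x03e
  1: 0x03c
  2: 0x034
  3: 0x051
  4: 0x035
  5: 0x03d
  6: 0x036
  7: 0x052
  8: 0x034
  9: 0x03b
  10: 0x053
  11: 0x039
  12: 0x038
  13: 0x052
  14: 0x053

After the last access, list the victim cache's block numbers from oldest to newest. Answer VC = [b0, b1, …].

  [0] addr=0x3e blk=3 s=1: MISS | VC []
  [1] addr=0x3c blk=3 s=1: L1-HIT | VC []
  [2] addr=0x34 blk=3 s=1: L1-HIT | VC []
  [3] addr=0x51 blk=5 s=1: MISS | VC [3]
  [4] addr=0x35 blk=3 s=1: VC-HIT | VC [5]
  [5] addr=0x3d blk=3 s=1: L1-HIT | VC [5]
  [6] addr=0x36 blk=3 s=1: L1-HIT | VC [5]
  [7] addr=0x52 blk=5 s=1: VC-HIT | VC [3]
  [8] addr=0x34 blk=3 s=1: VC-HIT | VC [5]
  [9] addr=0x3b blk=3 s=1: L1-HIT | VC [5]
  [10] addr=0x53 blk=5 s=1: VC-HIT | VC [3]
  [11] addr=0x39 blk=3 s=1: VC-HIT | VC [5]
  [12] addr=0x38 blk=3 s=1: L1-HIT | VC [5]
  [13] addr=0x52 blk=5 s=1: VC-HIT | VC [3]
  [14] addr=0x53 blk=5 s=1: L1-HIT | VC [3]

VC = [3]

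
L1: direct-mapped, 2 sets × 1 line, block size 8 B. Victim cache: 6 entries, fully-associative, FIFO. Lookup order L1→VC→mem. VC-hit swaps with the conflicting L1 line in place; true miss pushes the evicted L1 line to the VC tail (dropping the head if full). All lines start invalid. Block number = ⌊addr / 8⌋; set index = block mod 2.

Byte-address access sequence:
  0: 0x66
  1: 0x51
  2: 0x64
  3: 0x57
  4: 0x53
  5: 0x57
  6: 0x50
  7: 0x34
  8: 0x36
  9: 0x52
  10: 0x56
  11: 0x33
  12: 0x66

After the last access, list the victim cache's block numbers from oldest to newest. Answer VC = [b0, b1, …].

VC = [6, 10]

#0 0x66→b12/s0 MISS; vc=[]
#1 0x51→b10/s0 MISS; vc=[12]
#2 0x64→b12/s0 VC-HIT; vc=[10]
#3 0x57→b10/s0 VC-HIT; vc=[12]
#4 0x53→b10/s0 L1-HIT; vc=[12]
#5 0x57→b10/s0 L1-HIT; vc=[12]
#6 0x50→b10/s0 L1-HIT; vc=[12]
#7 0x34→b6/s0 MISS; vc=[12,10]
#8 0x36→b6/s0 L1-HIT; vc=[12,10]
#9 0x52→b10/s0 VC-HIT; vc=[12,6]
#10 0x56→b10/s0 L1-HIT; vc=[12,6]
#11 0x33→b6/s0 VC-HIT; vc=[12,10]
#12 0x66→b12/s0 VC-HIT; vc=[6,10]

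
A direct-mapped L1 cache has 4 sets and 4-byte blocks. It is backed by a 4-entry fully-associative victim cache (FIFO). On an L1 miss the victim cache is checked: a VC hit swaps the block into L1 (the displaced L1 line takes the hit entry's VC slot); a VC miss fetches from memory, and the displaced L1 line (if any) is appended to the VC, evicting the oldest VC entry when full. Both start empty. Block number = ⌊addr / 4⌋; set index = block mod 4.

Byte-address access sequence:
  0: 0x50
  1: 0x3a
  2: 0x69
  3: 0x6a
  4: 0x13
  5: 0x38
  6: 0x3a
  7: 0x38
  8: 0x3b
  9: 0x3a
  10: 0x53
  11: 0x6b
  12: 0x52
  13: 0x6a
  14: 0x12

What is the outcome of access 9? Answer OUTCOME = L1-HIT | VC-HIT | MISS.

0: 0x50 (blk 20, set 0) → MISS  vc=[]
1: 0x3a (blk 14, set 2) → MISS  vc=[]
2: 0x69 (blk 26, set 2) → MISS  vc=[14]
3: 0x6a (blk 26, set 2) → L1-HIT  vc=[14]
4: 0x13 (blk 4, set 0) → MISS  vc=[14, 20]
5: 0x38 (blk 14, set 2) → VC-HIT  vc=[26, 20]
6: 0x3a (blk 14, set 2) → L1-HIT  vc=[26, 20]
7: 0x38 (blk 14, set 2) → L1-HIT  vc=[26, 20]
8: 0x3b (blk 14, set 2) → L1-HIT  vc=[26, 20]
9: 0x3a (blk 14, set 2) → L1-HIT  vc=[26, 20]
10: 0x53 (blk 20, set 0) → VC-HIT  vc=[26, 4]
11: 0x6b (blk 26, set 2) → VC-HIT  vc=[14, 4]
12: 0x52 (blk 20, set 0) → L1-HIT  vc=[14, 4]
13: 0x6a (blk 26, set 2) → L1-HIT  vc=[14, 4]
14: 0x12 (blk 4, set 0) → VC-HIT  vc=[14, 20]

OUTCOME = L1-HIT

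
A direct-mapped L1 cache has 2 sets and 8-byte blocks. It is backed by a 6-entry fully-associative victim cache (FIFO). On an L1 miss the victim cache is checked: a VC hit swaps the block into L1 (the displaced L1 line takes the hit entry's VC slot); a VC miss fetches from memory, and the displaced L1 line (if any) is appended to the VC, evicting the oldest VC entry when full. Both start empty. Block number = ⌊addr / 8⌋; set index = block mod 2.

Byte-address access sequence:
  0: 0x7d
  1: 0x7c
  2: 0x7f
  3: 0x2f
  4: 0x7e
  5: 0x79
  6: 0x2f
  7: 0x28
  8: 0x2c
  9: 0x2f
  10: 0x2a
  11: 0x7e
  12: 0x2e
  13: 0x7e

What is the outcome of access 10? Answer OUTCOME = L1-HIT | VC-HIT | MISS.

#0 0x7d→b15/s1 MISS; vc=[]
#1 0x7c→b15/s1 L1-HIT; vc=[]
#2 0x7f→b15/s1 L1-HIT; vc=[]
#3 0x2f→b5/s1 MISS; vc=[15]
#4 0x7e→b15/s1 VC-HIT; vc=[5]
#5 0x79→b15/s1 L1-HIT; vc=[5]
#6 0x2f→b5/s1 VC-HIT; vc=[15]
#7 0x28→b5/s1 L1-HIT; vc=[15]
#8 0x2c→b5/s1 L1-HIT; vc=[15]
#9 0x2f→b5/s1 L1-HIT; vc=[15]
#10 0x2a→b5/s1 L1-HIT; vc=[15]
#11 0x7e→b15/s1 VC-HIT; vc=[5]
#12 0x2e→b5/s1 VC-HIT; vc=[15]
#13 0x7e→b15/s1 VC-HIT; vc=[5]

OUTCOME = L1-HIT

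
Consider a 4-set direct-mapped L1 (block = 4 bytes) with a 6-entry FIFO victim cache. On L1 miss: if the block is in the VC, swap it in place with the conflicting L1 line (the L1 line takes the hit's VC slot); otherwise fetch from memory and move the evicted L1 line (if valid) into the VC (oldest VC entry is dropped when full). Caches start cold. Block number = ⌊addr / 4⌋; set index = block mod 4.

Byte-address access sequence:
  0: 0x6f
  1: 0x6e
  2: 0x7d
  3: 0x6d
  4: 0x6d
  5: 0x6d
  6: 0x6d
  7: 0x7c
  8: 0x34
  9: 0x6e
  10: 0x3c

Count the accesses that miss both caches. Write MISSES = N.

MISSES = 4

  [0] addr=0x6f blk=27 s=3: MISS | VC []
  [1] addr=0x6e blk=27 s=3: L1-HIT | VC []
  [2] addr=0x7d blk=31 s=3: MISS | VC [27]
  [3] addr=0x6d blk=27 s=3: VC-HIT | VC [31]
  [4] addr=0x6d blk=27 s=3: L1-HIT | VC [31]
  [5] addr=0x6d blk=27 s=3: L1-HIT | VC [31]
  [6] addr=0x6d blk=27 s=3: L1-HIT | VC [31]
  [7] addr=0x7c blk=31 s=3: VC-HIT | VC [27]
  [8] addr=0x34 blk=13 s=1: MISS | VC [27]
  [9] addr=0x6e blk=27 s=3: VC-HIT | VC [31]
  [10] addr=0x3c blk=15 s=3: MISS | VC [31, 27]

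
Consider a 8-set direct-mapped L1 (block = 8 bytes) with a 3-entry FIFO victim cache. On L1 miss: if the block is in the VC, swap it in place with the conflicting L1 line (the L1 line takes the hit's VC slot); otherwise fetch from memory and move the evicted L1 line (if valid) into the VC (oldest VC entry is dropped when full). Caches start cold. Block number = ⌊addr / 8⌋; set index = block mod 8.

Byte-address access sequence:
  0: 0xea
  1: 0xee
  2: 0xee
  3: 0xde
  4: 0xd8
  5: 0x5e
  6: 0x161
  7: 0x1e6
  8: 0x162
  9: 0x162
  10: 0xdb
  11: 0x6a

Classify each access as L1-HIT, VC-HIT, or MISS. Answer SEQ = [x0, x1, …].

#0 0xea→b29/s5 MISS; vc=[]
#1 0xee→b29/s5 L1-HIT; vc=[]
#2 0xee→b29/s5 L1-HIT; vc=[]
#3 0xde→b27/s3 MISS; vc=[]
#4 0xd8→b27/s3 L1-HIT; vc=[]
#5 0x5e→b11/s3 MISS; vc=[27]
#6 0x161→b44/s4 MISS; vc=[27]
#7 0x1e6→b60/s4 MISS; vc=[27,44]
#8 0x162→b44/s4 VC-HIT; vc=[27,60]
#9 0x162→b44/s4 L1-HIT; vc=[27,60]
#10 0xdb→b27/s3 VC-HIT; vc=[11,60]
#11 0x6a→b13/s5 MISS; vc=[11,60,29]

SEQ = [MISS, L1-HIT, L1-HIT, MISS, L1-HIT, MISS, MISS, MISS, VC-HIT, L1-HIT, VC-HIT, MISS]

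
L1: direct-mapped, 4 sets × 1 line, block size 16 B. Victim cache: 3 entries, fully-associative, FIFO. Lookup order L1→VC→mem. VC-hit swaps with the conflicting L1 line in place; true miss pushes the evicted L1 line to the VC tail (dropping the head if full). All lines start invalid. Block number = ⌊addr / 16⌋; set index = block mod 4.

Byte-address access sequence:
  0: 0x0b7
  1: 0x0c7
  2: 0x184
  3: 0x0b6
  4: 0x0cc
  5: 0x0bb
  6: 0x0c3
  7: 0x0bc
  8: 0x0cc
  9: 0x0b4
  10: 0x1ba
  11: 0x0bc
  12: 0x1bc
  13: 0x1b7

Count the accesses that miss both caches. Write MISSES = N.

0: 0xb7 (blk 11, set 3) → MISS  vc=[]
1: 0xc7 (blk 12, set 0) → MISS  vc=[]
2: 0x184 (blk 24, set 0) → MISS  vc=[12]
3: 0xb6 (blk 11, set 3) → L1-HIT  vc=[12]
4: 0xcc (blk 12, set 0) → VC-HIT  vc=[24]
5: 0xbb (blk 11, set 3) → L1-HIT  vc=[24]
6: 0xc3 (blk 12, set 0) → L1-HIT  vc=[24]
7: 0xbc (blk 11, set 3) → L1-HIT  vc=[24]
8: 0xcc (blk 12, set 0) → L1-HIT  vc=[24]
9: 0xb4 (blk 11, set 3) → L1-HIT  vc=[24]
10: 0x1ba (blk 27, set 3) → MISS  vc=[24, 11]
11: 0xbc (blk 11, set 3) → VC-HIT  vc=[24, 27]
12: 0x1bc (blk 27, set 3) → VC-HIT  vc=[24, 11]
13: 0x1b7 (blk 27, set 3) → L1-HIT  vc=[24, 11]

MISSES = 4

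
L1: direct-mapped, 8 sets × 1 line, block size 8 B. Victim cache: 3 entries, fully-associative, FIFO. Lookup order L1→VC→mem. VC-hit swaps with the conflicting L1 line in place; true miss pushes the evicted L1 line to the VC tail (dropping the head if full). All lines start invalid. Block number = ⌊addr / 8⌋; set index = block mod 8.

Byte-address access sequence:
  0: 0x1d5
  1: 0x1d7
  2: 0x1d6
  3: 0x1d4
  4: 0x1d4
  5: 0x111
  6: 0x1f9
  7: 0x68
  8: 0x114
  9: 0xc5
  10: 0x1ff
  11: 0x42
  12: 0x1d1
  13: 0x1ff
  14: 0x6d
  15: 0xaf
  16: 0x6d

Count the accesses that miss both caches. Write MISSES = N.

MISSES = 7

  [0] addr=0x1d5 blk=58 s=2: MISS | VC []
  [1] addr=0x1d7 blk=58 s=2: L1-HIT | VC []
  [2] addr=0x1d6 blk=58 s=2: L1-HIT | VC []
  [3] addr=0x1d4 blk=58 s=2: L1-HIT | VC []
  [4] addr=0x1d4 blk=58 s=2: L1-HIT | VC []
  [5] addr=0x111 blk=34 s=2: MISS | VC [58]
  [6] addr=0x1f9 blk=63 s=7: MISS | VC [58]
  [7] addr=0x68 blk=13 s=5: MISS | VC [58]
  [8] addr=0x114 blk=34 s=2: L1-HIT | VC [58]
  [9] addr=0xc5 blk=24 s=0: MISS | VC [58]
  [10] addr=0x1ff blk=63 s=7: L1-HIT | VC [58]
  [11] addr=0x42 blk=8 s=0: MISS | VC [58, 24]
  [12] addr=0x1d1 blk=58 s=2: VC-HIT | VC [34, 24]
  [13] addr=0x1ff blk=63 s=7: L1-HIT | VC [34, 24]
  [14] addr=0x6d blk=13 s=5: L1-HIT | VC [34, 24]
  [15] addr=0xaf blk=21 s=5: MISS | VC [34, 24, 13]
  [16] addr=0x6d blk=13 s=5: VC-HIT | VC [34, 24, 21]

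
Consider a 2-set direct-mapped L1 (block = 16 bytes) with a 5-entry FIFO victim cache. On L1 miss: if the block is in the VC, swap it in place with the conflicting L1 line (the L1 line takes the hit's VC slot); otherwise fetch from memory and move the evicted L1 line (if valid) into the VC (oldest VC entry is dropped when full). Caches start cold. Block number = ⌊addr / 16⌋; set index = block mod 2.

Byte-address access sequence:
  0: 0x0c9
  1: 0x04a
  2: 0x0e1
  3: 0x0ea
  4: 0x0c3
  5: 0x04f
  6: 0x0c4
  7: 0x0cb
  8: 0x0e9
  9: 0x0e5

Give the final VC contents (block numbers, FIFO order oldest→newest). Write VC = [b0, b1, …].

0: 0xc9 (blk 12, set 0) → MISS  vc=[]
1: 0x4a (blk 4, set 0) → MISS  vc=[12]
2: 0xe1 (blk 14, set 0) → MISS  vc=[12, 4]
3: 0xea (blk 14, set 0) → L1-HIT  vc=[12, 4]
4: 0xc3 (blk 12, set 0) → VC-HIT  vc=[14, 4]
5: 0x4f (blk 4, set 0) → VC-HIT  vc=[14, 12]
6: 0xc4 (blk 12, set 0) → VC-HIT  vc=[14, 4]
7: 0xcb (blk 12, set 0) → L1-HIT  vc=[14, 4]
8: 0xe9 (blk 14, set 0) → VC-HIT  vc=[12, 4]
9: 0xe5 (blk 14, set 0) → L1-HIT  vc=[12, 4]

VC = [12, 4]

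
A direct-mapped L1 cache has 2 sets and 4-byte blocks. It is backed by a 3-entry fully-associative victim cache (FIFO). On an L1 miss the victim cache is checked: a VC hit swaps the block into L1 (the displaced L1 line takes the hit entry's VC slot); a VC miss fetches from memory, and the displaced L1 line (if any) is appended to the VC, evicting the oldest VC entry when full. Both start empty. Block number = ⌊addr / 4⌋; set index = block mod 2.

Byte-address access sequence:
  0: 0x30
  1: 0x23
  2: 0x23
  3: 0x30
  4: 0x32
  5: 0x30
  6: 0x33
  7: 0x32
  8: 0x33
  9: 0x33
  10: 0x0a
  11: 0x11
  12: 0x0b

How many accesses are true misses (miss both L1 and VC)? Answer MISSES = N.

MISSES = 4

  [0] addr=0x30 blk=12 s=0: MISS | VC []
  [1] addr=0x23 blk=8 s=0: MISS | VC [12]
  [2] addr=0x23 blk=8 s=0: L1-HIT | VC [12]
  [3] addr=0x30 blk=12 s=0: VC-HIT | VC [8]
  [4] addr=0x32 blk=12 s=0: L1-HIT | VC [8]
  [5] addr=0x30 blk=12 s=0: L1-HIT | VC [8]
  [6] addr=0x33 blk=12 s=0: L1-HIT | VC [8]
  [7] addr=0x32 blk=12 s=0: L1-HIT | VC [8]
  [8] addr=0x33 blk=12 s=0: L1-HIT | VC [8]
  [9] addr=0x33 blk=12 s=0: L1-HIT | VC [8]
  [10] addr=0xa blk=2 s=0: MISS | VC [8, 12]
  [11] addr=0x11 blk=4 s=0: MISS | VC [8, 12, 2]
  [12] addr=0xb blk=2 s=0: VC-HIT | VC [8, 12, 4]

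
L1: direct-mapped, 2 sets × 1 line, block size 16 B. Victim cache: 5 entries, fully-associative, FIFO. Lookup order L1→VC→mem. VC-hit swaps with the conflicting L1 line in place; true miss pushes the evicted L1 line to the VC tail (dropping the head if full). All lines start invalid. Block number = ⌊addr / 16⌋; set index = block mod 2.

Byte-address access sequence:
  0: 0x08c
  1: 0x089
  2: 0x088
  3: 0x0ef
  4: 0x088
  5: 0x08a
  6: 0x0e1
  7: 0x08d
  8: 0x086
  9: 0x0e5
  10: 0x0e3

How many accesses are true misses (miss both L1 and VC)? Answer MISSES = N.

MISSES = 2

#0 0x8c→b8/s0 MISS; vc=[]
#1 0x89→b8/s0 L1-HIT; vc=[]
#2 0x88→b8/s0 L1-HIT; vc=[]
#3 0xef→b14/s0 MISS; vc=[8]
#4 0x88→b8/s0 VC-HIT; vc=[14]
#5 0x8a→b8/s0 L1-HIT; vc=[14]
#6 0xe1→b14/s0 VC-HIT; vc=[8]
#7 0x8d→b8/s0 VC-HIT; vc=[14]
#8 0x86→b8/s0 L1-HIT; vc=[14]
#9 0xe5→b14/s0 VC-HIT; vc=[8]
#10 0xe3→b14/s0 L1-HIT; vc=[8]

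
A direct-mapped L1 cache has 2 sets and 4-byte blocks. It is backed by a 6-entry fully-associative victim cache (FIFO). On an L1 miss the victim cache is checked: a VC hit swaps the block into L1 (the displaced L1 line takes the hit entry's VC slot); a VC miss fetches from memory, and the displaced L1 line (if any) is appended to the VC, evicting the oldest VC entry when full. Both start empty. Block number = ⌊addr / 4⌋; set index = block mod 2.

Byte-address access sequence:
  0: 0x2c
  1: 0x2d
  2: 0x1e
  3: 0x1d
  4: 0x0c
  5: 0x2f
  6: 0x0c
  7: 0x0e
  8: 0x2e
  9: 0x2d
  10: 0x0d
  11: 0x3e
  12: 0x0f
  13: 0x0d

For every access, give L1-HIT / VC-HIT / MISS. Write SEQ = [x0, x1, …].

0: 0x2c (blk 11, set 1) → MISS  vc=[]
1: 0x2d (blk 11, set 1) → L1-HIT  vc=[]
2: 0x1e (blk 7, set 1) → MISS  vc=[11]
3: 0x1d (blk 7, set 1) → L1-HIT  vc=[11]
4: 0xc (blk 3, set 1) → MISS  vc=[11, 7]
5: 0x2f (blk 11, set 1) → VC-HIT  vc=[3, 7]
6: 0xc (blk 3, set 1) → VC-HIT  vc=[11, 7]
7: 0xe (blk 3, set 1) → L1-HIT  vc=[11, 7]
8: 0x2e (blk 11, set 1) → VC-HIT  vc=[3, 7]
9: 0x2d (blk 11, set 1) → L1-HIT  vc=[3, 7]
10: 0xd (blk 3, set 1) → VC-HIT  vc=[11, 7]
11: 0x3e (blk 15, set 1) → MISS  vc=[11, 7, 3]
12: 0xf (blk 3, set 1) → VC-HIT  vc=[11, 7, 15]
13: 0xd (blk 3, set 1) → L1-HIT  vc=[11, 7, 15]

SEQ = [MISS, L1-HIT, MISS, L1-HIT, MISS, VC-HIT, VC-HIT, L1-HIT, VC-HIT, L1-HIT, VC-HIT, MISS, VC-HIT, L1-HIT]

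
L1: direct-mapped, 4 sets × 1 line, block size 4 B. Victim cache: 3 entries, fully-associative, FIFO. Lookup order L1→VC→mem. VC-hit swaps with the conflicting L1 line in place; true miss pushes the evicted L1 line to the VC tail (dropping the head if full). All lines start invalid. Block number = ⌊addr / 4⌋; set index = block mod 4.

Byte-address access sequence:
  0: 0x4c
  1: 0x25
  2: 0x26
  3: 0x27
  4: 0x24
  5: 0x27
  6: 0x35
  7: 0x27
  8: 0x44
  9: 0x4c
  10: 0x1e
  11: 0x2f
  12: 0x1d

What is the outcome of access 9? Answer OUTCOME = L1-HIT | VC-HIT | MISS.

0: 0x4c (blk 19, set 3) → MISS  vc=[]
1: 0x25 (blk 9, set 1) → MISS  vc=[]
2: 0x26 (blk 9, set 1) → L1-HIT  vc=[]
3: 0x27 (blk 9, set 1) → L1-HIT  vc=[]
4: 0x24 (blk 9, set 1) → L1-HIT  vc=[]
5: 0x27 (blk 9, set 1) → L1-HIT  vc=[]
6: 0x35 (blk 13, set 1) → MISS  vc=[9]
7: 0x27 (blk 9, set 1) → VC-HIT  vc=[13]
8: 0x44 (blk 17, set 1) → MISS  vc=[13, 9]
9: 0x4c (blk 19, set 3) → L1-HIT  vc=[13, 9]
10: 0x1e (blk 7, set 3) → MISS  vc=[13, 9, 19]
11: 0x2f (blk 11, set 3) → MISS  vc=[9, 19, 7]
12: 0x1d (blk 7, set 3) → VC-HIT  vc=[9, 19, 11]

OUTCOME = L1-HIT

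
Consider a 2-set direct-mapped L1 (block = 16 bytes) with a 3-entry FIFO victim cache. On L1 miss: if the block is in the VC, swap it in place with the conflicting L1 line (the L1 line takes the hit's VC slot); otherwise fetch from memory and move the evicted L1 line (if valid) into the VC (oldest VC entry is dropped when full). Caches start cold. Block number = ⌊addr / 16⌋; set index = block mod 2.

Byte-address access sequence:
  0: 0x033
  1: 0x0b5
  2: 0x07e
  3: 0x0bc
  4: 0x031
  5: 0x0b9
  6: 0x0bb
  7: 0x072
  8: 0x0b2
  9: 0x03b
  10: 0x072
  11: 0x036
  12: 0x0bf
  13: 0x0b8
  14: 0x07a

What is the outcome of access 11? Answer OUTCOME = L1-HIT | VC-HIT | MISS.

OUTCOME = VC-HIT

0: 0x33 (blk 3, set 1) → MISS  vc=[]
1: 0xb5 (blk 11, set 1) → MISS  vc=[3]
2: 0x7e (blk 7, set 1) → MISS  vc=[3, 11]
3: 0xbc (blk 11, set 1) → VC-HIT  vc=[3, 7]
4: 0x31 (blk 3, set 1) → VC-HIT  vc=[11, 7]
5: 0xb9 (blk 11, set 1) → VC-HIT  vc=[3, 7]
6: 0xbb (blk 11, set 1) → L1-HIT  vc=[3, 7]
7: 0x72 (blk 7, set 1) → VC-HIT  vc=[3, 11]
8: 0xb2 (blk 11, set 1) → VC-HIT  vc=[3, 7]
9: 0x3b (blk 3, set 1) → VC-HIT  vc=[11, 7]
10: 0x72 (blk 7, set 1) → VC-HIT  vc=[11, 3]
11: 0x36 (blk 3, set 1) → VC-HIT  vc=[11, 7]
12: 0xbf (blk 11, set 1) → VC-HIT  vc=[3, 7]
13: 0xb8 (blk 11, set 1) → L1-HIT  vc=[3, 7]
14: 0x7a (blk 7, set 1) → VC-HIT  vc=[3, 11]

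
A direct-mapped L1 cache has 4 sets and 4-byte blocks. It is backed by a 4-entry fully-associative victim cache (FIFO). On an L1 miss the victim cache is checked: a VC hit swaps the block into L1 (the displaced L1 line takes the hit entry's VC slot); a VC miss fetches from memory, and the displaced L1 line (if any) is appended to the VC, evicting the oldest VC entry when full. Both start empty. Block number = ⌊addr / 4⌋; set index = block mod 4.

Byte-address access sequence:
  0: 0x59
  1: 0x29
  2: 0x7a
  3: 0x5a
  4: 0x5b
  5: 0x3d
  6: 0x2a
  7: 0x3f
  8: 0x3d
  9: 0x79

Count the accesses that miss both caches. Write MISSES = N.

  [0] addr=0x59 blk=22 s=2: MISS | VC []
  [1] addr=0x29 blk=10 s=2: MISS | VC [22]
  [2] addr=0x7a blk=30 s=2: MISS | VC [22, 10]
  [3] addr=0x5a blk=22 s=2: VC-HIT | VC [30, 10]
  [4] addr=0x5b blk=22 s=2: L1-HIT | VC [30, 10]
  [5] addr=0x3d blk=15 s=3: MISS | VC [30, 10]
  [6] addr=0x2a blk=10 s=2: VC-HIT | VC [30, 22]
  [7] addr=0x3f blk=15 s=3: L1-HIT | VC [30, 22]
  [8] addr=0x3d blk=15 s=3: L1-HIT | VC [30, 22]
  [9] addr=0x79 blk=30 s=2: VC-HIT | VC [10, 22]

MISSES = 4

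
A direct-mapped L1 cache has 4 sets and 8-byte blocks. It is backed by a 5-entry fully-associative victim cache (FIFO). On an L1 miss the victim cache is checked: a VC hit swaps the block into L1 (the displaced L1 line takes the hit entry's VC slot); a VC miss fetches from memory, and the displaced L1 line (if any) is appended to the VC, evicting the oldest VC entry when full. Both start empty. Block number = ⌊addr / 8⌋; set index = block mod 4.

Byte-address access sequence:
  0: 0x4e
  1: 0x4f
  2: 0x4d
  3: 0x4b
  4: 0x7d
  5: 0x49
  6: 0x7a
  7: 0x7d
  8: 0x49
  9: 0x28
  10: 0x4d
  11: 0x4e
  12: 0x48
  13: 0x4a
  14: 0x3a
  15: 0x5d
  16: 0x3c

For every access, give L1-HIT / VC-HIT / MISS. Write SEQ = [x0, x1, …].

#0 0x4e→b9/s1 MISS; vc=[]
#1 0x4f→b9/s1 L1-HIT; vc=[]
#2 0x4d→b9/s1 L1-HIT; vc=[]
#3 0x4b→b9/s1 L1-HIT; vc=[]
#4 0x7d→b15/s3 MISS; vc=[]
#5 0x49→b9/s1 L1-HIT; vc=[]
#6 0x7a→b15/s3 L1-HIT; vc=[]
#7 0x7d→b15/s3 L1-HIT; vc=[]
#8 0x49→b9/s1 L1-HIT; vc=[]
#9 0x28→b5/s1 MISS; vc=[9]
#10 0x4d→b9/s1 VC-HIT; vc=[5]
#11 0x4e→b9/s1 L1-HIT; vc=[5]
#12 0x48→b9/s1 L1-HIT; vc=[5]
#13 0x4a→b9/s1 L1-HIT; vc=[5]
#14 0x3a→b7/s3 MISS; vc=[5,15]
#15 0x5d→b11/s3 MISS; vc=[5,15,7]
#16 0x3c→b7/s3 VC-HIT; vc=[5,15,11]

SEQ = [MISS, L1-HIT, L1-HIT, L1-HIT, MISS, L1-HIT, L1-HIT, L1-HIT, L1-HIT, MISS, VC-HIT, L1-HIT, L1-HIT, L1-HIT, MISS, MISS, VC-HIT]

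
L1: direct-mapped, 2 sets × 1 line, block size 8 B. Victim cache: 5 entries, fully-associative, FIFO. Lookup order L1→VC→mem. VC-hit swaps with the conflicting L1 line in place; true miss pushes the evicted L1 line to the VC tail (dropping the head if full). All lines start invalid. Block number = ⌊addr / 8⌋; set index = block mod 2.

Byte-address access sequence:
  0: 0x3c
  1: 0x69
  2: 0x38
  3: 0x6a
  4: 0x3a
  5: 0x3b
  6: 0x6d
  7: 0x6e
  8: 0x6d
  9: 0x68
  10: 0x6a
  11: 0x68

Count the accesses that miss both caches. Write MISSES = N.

0: 0x3c (blk 7, set 1) → MISS  vc=[]
1: 0x69 (blk 13, set 1) → MISS  vc=[7]
2: 0x38 (blk 7, set 1) → VC-HIT  vc=[13]
3: 0x6a (blk 13, set 1) → VC-HIT  vc=[7]
4: 0x3a (blk 7, set 1) → VC-HIT  vc=[13]
5: 0x3b (blk 7, set 1) → L1-HIT  vc=[13]
6: 0x6d (blk 13, set 1) → VC-HIT  vc=[7]
7: 0x6e (blk 13, set 1) → L1-HIT  vc=[7]
8: 0x6d (blk 13, set 1) → L1-HIT  vc=[7]
9: 0x68 (blk 13, set 1) → L1-HIT  vc=[7]
10: 0x6a (blk 13, set 1) → L1-HIT  vc=[7]
11: 0x68 (blk 13, set 1) → L1-HIT  vc=[7]

MISSES = 2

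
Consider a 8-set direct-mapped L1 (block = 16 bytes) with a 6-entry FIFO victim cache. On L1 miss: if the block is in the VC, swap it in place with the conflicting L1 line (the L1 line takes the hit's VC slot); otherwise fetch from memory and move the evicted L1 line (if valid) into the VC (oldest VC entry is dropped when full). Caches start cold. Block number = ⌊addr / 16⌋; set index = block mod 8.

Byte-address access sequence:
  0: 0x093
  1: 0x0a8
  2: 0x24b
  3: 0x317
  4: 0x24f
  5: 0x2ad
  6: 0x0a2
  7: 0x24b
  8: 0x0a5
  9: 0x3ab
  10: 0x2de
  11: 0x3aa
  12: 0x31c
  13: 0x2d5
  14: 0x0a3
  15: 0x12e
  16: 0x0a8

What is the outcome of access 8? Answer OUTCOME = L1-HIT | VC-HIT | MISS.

#0 0x93→b9/s1 MISS; vc=[]
#1 0xa8→b10/s2 MISS; vc=[]
#2 0x24b→b36/s4 MISS; vc=[]
#3 0x317→b49/s1 MISS; vc=[9]
#4 0x24f→b36/s4 L1-HIT; vc=[9]
#5 0x2ad→b42/s2 MISS; vc=[9,10]
#6 0xa2→b10/s2 VC-HIT; vc=[9,42]
#7 0x24b→b36/s4 L1-HIT; vc=[9,42]
#8 0xa5→b10/s2 L1-HIT; vc=[9,42]
#9 0x3ab→b58/s2 MISS; vc=[9,42,10]
#10 0x2de→b45/s5 MISS; vc=[9,42,10]
#11 0x3aa→b58/s2 L1-HIT; vc=[9,42,10]
#12 0x31c→b49/s1 L1-HIT; vc=[9,42,10]
#13 0x2d5→b45/s5 L1-HIT; vc=[9,42,10]
#14 0xa3→b10/s2 VC-HIT; vc=[9,42,58]
#15 0x12e→b18/s2 MISS; vc=[9,42,58,10]
#16 0xa8→b10/s2 VC-HIT; vc=[9,42,58,18]

OUTCOME = L1-HIT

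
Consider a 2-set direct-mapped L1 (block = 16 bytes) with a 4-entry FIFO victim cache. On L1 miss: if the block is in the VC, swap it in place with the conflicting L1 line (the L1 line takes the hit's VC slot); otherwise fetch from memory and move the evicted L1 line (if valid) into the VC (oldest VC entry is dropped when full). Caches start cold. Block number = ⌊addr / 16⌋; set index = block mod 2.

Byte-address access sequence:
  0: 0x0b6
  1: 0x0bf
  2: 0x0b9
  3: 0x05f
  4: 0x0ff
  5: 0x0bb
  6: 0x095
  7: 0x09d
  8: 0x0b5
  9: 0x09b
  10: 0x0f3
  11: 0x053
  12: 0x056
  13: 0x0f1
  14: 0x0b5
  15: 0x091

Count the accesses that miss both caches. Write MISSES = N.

  [0] addr=0xb6 blk=11 s=1: MISS | VC []
  [1] addr=0xbf blk=11 s=1: L1-HIT | VC []
  [2] addr=0xb9 blk=11 s=1: L1-HIT | VC []
  [3] addr=0x5f blk=5 s=1: MISS | VC [11]
  [4] addr=0xff blk=15 s=1: MISS | VC [11, 5]
  [5] addr=0xbb blk=11 s=1: VC-HIT | VC [15, 5]
  [6] addr=0x95 blk=9 s=1: MISS | VC [15, 5, 11]
  [7] addr=0x9d blk=9 s=1: L1-HIT | VC [15, 5, 11]
  [8] addr=0xb5 blk=11 s=1: VC-HIT | VC [15, 5, 9]
  [9] addr=0x9b blk=9 s=1: VC-HIT | VC [15, 5, 11]
  [10] addr=0xf3 blk=15 s=1: VC-HIT | VC [9, 5, 11]
  [11] addr=0x53 blk=5 s=1: VC-HIT | VC [9, 15, 11]
  [12] addr=0x56 blk=5 s=1: L1-HIT | VC [9, 15, 11]
  [13] addr=0xf1 blk=15 s=1: VC-HIT | VC [9, 5, 11]
  [14] addr=0xb5 blk=11 s=1: VC-HIT | VC [9, 5, 15]
  [15] addr=0x91 blk=9 s=1: VC-HIT | VC [11, 5, 15]

MISSES = 4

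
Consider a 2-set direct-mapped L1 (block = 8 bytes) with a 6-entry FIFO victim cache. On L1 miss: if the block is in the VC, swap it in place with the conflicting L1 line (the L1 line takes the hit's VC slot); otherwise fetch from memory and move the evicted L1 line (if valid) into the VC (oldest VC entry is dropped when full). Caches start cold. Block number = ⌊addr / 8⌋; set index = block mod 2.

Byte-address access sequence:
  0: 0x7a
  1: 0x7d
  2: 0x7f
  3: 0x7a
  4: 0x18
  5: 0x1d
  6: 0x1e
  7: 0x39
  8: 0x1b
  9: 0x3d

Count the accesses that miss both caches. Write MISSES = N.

  [0] addr=0x7a blk=15 s=1: MISS | VC []
  [1] addr=0x7d blk=15 s=1: L1-HIT | VC []
  [2] addr=0x7f blk=15 s=1: L1-HIT | VC []
  [3] addr=0x7a blk=15 s=1: L1-HIT | VC []
  [4] addr=0x18 blk=3 s=1: MISS | VC [15]
  [5] addr=0x1d blk=3 s=1: L1-HIT | VC [15]
  [6] addr=0x1e blk=3 s=1: L1-HIT | VC [15]
  [7] addr=0x39 blk=7 s=1: MISS | VC [15, 3]
  [8] addr=0x1b blk=3 s=1: VC-HIT | VC [15, 7]
  [9] addr=0x3d blk=7 s=1: VC-HIT | VC [15, 3]

MISSES = 3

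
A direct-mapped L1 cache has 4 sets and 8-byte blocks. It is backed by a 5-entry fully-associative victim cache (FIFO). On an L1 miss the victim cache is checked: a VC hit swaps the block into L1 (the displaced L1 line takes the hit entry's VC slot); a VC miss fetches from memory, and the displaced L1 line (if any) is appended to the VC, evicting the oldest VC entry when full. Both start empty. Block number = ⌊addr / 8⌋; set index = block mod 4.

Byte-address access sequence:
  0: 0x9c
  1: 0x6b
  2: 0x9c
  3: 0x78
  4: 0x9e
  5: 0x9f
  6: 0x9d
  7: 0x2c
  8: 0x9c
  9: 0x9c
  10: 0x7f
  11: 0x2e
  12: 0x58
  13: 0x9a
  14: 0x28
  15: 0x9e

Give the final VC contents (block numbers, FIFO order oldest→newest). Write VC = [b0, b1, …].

VC = [11, 13, 15]

  [0] addr=0x9c blk=19 s=3: MISS | VC []
  [1] addr=0x6b blk=13 s=1: MISS | VC []
  [2] addr=0x9c blk=19 s=3: L1-HIT | VC []
  [3] addr=0x78 blk=15 s=3: MISS | VC [19]
  [4] addr=0x9e blk=19 s=3: VC-HIT | VC [15]
  [5] addr=0x9f blk=19 s=3: L1-HIT | VC [15]
  [6] addr=0x9d blk=19 s=3: L1-HIT | VC [15]
  [7] addr=0x2c blk=5 s=1: MISS | VC [15, 13]
  [8] addr=0x9c blk=19 s=3: L1-HIT | VC [15, 13]
  [9] addr=0x9c blk=19 s=3: L1-HIT | VC [15, 13]
  [10] addr=0x7f blk=15 s=3: VC-HIT | VC [19, 13]
  [11] addr=0x2e blk=5 s=1: L1-HIT | VC [19, 13]
  [12] addr=0x58 blk=11 s=3: MISS | VC [19, 13, 15]
  [13] addr=0x9a blk=19 s=3: VC-HIT | VC [11, 13, 15]
  [14] addr=0x28 blk=5 s=1: L1-HIT | VC [11, 13, 15]
  [15] addr=0x9e blk=19 s=3: L1-HIT | VC [11, 13, 15]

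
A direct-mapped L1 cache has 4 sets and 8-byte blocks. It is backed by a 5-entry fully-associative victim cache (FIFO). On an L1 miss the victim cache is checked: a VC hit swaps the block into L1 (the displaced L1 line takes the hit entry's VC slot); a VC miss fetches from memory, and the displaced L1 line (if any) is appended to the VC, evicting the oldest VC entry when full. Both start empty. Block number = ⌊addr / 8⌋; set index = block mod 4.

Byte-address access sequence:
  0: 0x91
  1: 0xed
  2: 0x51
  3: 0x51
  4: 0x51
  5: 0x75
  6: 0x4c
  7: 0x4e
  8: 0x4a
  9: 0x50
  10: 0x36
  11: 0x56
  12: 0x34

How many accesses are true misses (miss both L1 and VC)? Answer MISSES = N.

MISSES = 6

0: 0x91 (blk 18, set 2) → MISS  vc=[]
1: 0xed (blk 29, set 1) → MISS  vc=[]
2: 0x51 (blk 10, set 2) → MISS  vc=[18]
3: 0x51 (blk 10, set 2) → L1-HIT  vc=[18]
4: 0x51 (blk 10, set 2) → L1-HIT  vc=[18]
5: 0x75 (blk 14, set 2) → MISS  vc=[18, 10]
6: 0x4c (blk 9, set 1) → MISS  vc=[18, 10, 29]
7: 0x4e (blk 9, set 1) → L1-HIT  vc=[18, 10, 29]
8: 0x4a (blk 9, set 1) → L1-HIT  vc=[18, 10, 29]
9: 0x50 (blk 10, set 2) → VC-HIT  vc=[18, 14, 29]
10: 0x36 (blk 6, set 2) → MISS  vc=[18, 14, 29, 10]
11: 0x56 (blk 10, set 2) → VC-HIT  vc=[18, 14, 29, 6]
12: 0x34 (blk 6, set 2) → VC-HIT  vc=[18, 14, 29, 10]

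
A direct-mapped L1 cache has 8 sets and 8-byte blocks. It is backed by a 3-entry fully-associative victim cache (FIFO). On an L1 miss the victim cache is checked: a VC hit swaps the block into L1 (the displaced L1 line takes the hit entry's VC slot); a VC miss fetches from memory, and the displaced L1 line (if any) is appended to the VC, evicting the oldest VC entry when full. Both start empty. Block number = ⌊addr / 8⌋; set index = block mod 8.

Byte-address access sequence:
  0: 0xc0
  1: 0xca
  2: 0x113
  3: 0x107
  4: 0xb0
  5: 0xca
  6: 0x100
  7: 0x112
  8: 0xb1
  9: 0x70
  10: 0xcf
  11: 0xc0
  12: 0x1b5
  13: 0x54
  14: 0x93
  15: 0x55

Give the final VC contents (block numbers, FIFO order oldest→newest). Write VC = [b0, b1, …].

VC = [14, 34, 18]

0: 0xc0 (blk 24, set 0) → MISS  vc=[]
1: 0xca (blk 25, set 1) → MISS  vc=[]
2: 0x113 (blk 34, set 2) → MISS  vc=[]
3: 0x107 (blk 32, set 0) → MISS  vc=[24]
4: 0xb0 (blk 22, set 6) → MISS  vc=[24]
5: 0xca (blk 25, set 1) → L1-HIT  vc=[24]
6: 0x100 (blk 32, set 0) → L1-HIT  vc=[24]
7: 0x112 (blk 34, set 2) → L1-HIT  vc=[24]
8: 0xb1 (blk 22, set 6) → L1-HIT  vc=[24]
9: 0x70 (blk 14, set 6) → MISS  vc=[24, 22]
10: 0xcf (blk 25, set 1) → L1-HIT  vc=[24, 22]
11: 0xc0 (blk 24, set 0) → VC-HIT  vc=[32, 22]
12: 0x1b5 (blk 54, set 6) → MISS  vc=[32, 22, 14]
13: 0x54 (blk 10, set 2) → MISS  vc=[22, 14, 34]
14: 0x93 (blk 18, set 2) → MISS  vc=[14, 34, 10]
15: 0x55 (blk 10, set 2) → VC-HIT  vc=[14, 34, 18]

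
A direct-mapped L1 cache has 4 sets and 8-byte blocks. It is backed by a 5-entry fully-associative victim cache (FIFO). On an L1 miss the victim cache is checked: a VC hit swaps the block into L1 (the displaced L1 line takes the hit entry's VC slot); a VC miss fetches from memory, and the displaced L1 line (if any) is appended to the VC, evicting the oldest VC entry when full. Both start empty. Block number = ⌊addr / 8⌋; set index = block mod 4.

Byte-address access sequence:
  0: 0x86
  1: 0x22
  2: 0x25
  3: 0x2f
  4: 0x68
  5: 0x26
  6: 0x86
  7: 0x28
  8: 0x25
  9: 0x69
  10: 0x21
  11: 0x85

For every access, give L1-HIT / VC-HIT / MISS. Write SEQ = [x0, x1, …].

SEQ = [MISS, MISS, L1-HIT, MISS, MISS, L1-HIT, VC-HIT, VC-HIT, VC-HIT, VC-HIT, L1-HIT, VC-HIT]

  [0] addr=0x86 blk=16 s=0: MISS | VC []
  [1] addr=0x22 blk=4 s=0: MISS | VC [16]
  [2] addr=0x25 blk=4 s=0: L1-HIT | VC [16]
  [3] addr=0x2f blk=5 s=1: MISS | VC [16]
  [4] addr=0x68 blk=13 s=1: MISS | VC [16, 5]
  [5] addr=0x26 blk=4 s=0: L1-HIT | VC [16, 5]
  [6] addr=0x86 blk=16 s=0: VC-HIT | VC [4, 5]
  [7] addr=0x28 blk=5 s=1: VC-HIT | VC [4, 13]
  [8] addr=0x25 blk=4 s=0: VC-HIT | VC [16, 13]
  [9] addr=0x69 blk=13 s=1: VC-HIT | VC [16, 5]
  [10] addr=0x21 blk=4 s=0: L1-HIT | VC [16, 5]
  [11] addr=0x85 blk=16 s=0: VC-HIT | VC [4, 5]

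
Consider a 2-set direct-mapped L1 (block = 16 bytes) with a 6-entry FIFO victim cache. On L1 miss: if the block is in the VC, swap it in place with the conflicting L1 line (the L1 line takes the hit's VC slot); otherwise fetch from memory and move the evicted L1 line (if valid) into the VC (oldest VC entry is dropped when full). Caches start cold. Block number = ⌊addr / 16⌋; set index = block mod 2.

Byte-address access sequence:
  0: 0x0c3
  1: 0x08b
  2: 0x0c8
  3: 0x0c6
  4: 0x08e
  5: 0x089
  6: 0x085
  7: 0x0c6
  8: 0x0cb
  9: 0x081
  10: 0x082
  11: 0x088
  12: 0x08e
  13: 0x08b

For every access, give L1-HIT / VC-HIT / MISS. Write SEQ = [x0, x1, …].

SEQ = [MISS, MISS, VC-HIT, L1-HIT, VC-HIT, L1-HIT, L1-HIT, VC-HIT, L1-HIT, VC-HIT, L1-HIT, L1-HIT, L1-HIT, L1-HIT]

#0 0xc3→b12/s0 MISS; vc=[]
#1 0x8b→b8/s0 MISS; vc=[12]
#2 0xc8→b12/s0 VC-HIT; vc=[8]
#3 0xc6→b12/s0 L1-HIT; vc=[8]
#4 0x8e→b8/s0 VC-HIT; vc=[12]
#5 0x89→b8/s0 L1-HIT; vc=[12]
#6 0x85→b8/s0 L1-HIT; vc=[12]
#7 0xc6→b12/s0 VC-HIT; vc=[8]
#8 0xcb→b12/s0 L1-HIT; vc=[8]
#9 0x81→b8/s0 VC-HIT; vc=[12]
#10 0x82→b8/s0 L1-HIT; vc=[12]
#11 0x88→b8/s0 L1-HIT; vc=[12]
#12 0x8e→b8/s0 L1-HIT; vc=[12]
#13 0x8b→b8/s0 L1-HIT; vc=[12]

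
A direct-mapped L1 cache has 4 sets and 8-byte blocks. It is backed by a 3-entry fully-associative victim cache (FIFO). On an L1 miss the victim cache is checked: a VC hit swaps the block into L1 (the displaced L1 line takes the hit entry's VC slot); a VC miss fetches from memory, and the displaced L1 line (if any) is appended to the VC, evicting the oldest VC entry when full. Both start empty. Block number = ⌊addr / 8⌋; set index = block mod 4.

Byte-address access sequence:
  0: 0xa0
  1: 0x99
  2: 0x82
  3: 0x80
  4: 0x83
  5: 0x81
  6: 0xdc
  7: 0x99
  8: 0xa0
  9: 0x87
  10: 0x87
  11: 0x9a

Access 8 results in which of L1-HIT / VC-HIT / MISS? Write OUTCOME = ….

OUTCOME = VC-HIT

#0 0xa0→b20/s0 MISS; vc=[]
#1 0x99→b19/s3 MISS; vc=[]
#2 0x82→b16/s0 MISS; vc=[20]
#3 0x80→b16/s0 L1-HIT; vc=[20]
#4 0x83→b16/s0 L1-HIT; vc=[20]
#5 0x81→b16/s0 L1-HIT; vc=[20]
#6 0xdc→b27/s3 MISS; vc=[20,19]
#7 0x99→b19/s3 VC-HIT; vc=[20,27]
#8 0xa0→b20/s0 VC-HIT; vc=[16,27]
#9 0x87→b16/s0 VC-HIT; vc=[20,27]
#10 0x87→b16/s0 L1-HIT; vc=[20,27]
#11 0x9a→b19/s3 L1-HIT; vc=[20,27]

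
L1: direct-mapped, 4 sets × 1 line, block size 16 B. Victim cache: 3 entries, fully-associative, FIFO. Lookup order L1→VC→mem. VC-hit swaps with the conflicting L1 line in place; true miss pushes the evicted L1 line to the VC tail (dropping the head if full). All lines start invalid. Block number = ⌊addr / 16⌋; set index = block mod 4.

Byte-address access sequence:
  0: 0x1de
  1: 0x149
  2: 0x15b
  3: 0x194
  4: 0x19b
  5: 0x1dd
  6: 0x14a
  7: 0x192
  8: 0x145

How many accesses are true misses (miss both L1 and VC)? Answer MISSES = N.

MISSES = 4

  [0] addr=0x1de blk=29 s=1: MISS | VC []
  [1] addr=0x149 blk=20 s=0: MISS | VC []
  [2] addr=0x15b blk=21 s=1: MISS | VC [29]
  [3] addr=0x194 blk=25 s=1: MISS | VC [29, 21]
  [4] addr=0x19b blk=25 s=1: L1-HIT | VC [29, 21]
  [5] addr=0x1dd blk=29 s=1: VC-HIT | VC [25, 21]
  [6] addr=0x14a blk=20 s=0: L1-HIT | VC [25, 21]
  [7] addr=0x192 blk=25 s=1: VC-HIT | VC [29, 21]
  [8] addr=0x145 blk=20 s=0: L1-HIT | VC [29, 21]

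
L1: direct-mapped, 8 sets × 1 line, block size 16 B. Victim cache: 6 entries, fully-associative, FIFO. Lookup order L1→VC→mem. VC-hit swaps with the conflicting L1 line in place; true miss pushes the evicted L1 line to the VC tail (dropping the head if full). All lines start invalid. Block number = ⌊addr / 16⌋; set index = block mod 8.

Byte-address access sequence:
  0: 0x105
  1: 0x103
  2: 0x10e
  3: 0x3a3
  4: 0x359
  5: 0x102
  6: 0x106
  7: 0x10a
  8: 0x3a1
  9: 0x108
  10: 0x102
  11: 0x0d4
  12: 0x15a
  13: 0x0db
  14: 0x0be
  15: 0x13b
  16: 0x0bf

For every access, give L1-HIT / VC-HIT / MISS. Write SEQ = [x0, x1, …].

SEQ = [MISS, L1-HIT, L1-HIT, MISS, MISS, L1-HIT, L1-HIT, L1-HIT, L1-HIT, L1-HIT, L1-HIT, MISS, MISS, VC-HIT, MISS, MISS, VC-HIT]

  [0] addr=0x105 blk=16 s=0: MISS | VC []
  [1] addr=0x103 blk=16 s=0: L1-HIT | VC []
  [2] addr=0x10e blk=16 s=0: L1-HIT | VC []
  [3] addr=0x3a3 blk=58 s=2: MISS | VC []
  [4] addr=0x359 blk=53 s=5: MISS | VC []
  [5] addr=0x102 blk=16 s=0: L1-HIT | VC []
  [6] addr=0x106 blk=16 s=0: L1-HIT | VC []
  [7] addr=0x10a blk=16 s=0: L1-HIT | VC []
  [8] addr=0x3a1 blk=58 s=2: L1-HIT | VC []
  [9] addr=0x108 blk=16 s=0: L1-HIT | VC []
  [10] addr=0x102 blk=16 s=0: L1-HIT | VC []
  [11] addr=0xd4 blk=13 s=5: MISS | VC [53]
  [12] addr=0x15a blk=21 s=5: MISS | VC [53, 13]
  [13] addr=0xdb blk=13 s=5: VC-HIT | VC [53, 21]
  [14] addr=0xbe blk=11 s=3: MISS | VC [53, 21]
  [15] addr=0x13b blk=19 s=3: MISS | VC [53, 21, 11]
  [16] addr=0xbf blk=11 s=3: VC-HIT | VC [53, 21, 19]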